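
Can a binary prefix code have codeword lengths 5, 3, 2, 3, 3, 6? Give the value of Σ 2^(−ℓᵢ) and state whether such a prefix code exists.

With common denominator 2^6 = 64: Σ 2^(−ℓᵢ) = 2/64 + 8/64 + 16/64 + 8/64 + 8/64 + 1/64 = 43/64 = 0.671875.
Kraft's inequality requires Σ ≤ 1; here Σ = 0.671875 ≤ 1, so such a prefix code exists.

0.671875; yes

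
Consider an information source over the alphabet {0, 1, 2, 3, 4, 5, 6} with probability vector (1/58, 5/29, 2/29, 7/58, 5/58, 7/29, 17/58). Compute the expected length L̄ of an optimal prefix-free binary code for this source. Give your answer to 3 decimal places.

2.552 bits/symbol

Repeatedly combine the two least-probable nodes; the expected code length is the sum of the merged weights.
merge 1/58 + 2/29 → 5/58
merge 5/58 + 5/58 → 5/29
merge 7/58 + 5/29 → 17/58
merge 5/29 + 7/29 → 12/29
merge 17/58 + 17/58 → 17/29
merge 12/29 + 17/29 → 1
L = 5/58 + 5/29 + 17/58 + 12/29 + 17/29 + 1 = 74/29 ≈ 2.552 bits/symbol.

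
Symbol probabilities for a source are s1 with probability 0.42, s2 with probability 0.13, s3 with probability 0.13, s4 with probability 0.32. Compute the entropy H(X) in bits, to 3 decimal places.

1.817 bits

H = −Σ pᵢ log₂ pᵢ.
−0.42·log₂(0.42) = 0.5256
−0.13·log₂(0.13) = 0.3826
−0.13·log₂(0.13) = 0.3826
−0.32·log₂(0.32) = 0.5260
Sum ≈ 1.8170 → 1.817 bits.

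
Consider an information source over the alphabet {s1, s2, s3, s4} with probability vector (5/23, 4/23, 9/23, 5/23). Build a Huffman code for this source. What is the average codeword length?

2 bits/symbol

Repeatedly combine the two least-probable nodes; the expected code length is the sum of the merged weights.
merge 4/23 + 5/23 → 9/23
merge 5/23 + 9/23 → 14/23
merge 9/23 + 14/23 → 1
L = 9/23 + 14/23 + 1 = 2 bits/symbol.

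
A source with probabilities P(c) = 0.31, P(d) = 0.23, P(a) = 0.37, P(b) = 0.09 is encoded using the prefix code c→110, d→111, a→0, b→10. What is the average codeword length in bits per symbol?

2.17 bits/symbol

L̄ = Σ pᵢ·ℓᵢ = 0.31·3 + 0.23·3 + 0.37·1 + 0.09·2 = 2.17 bits/symbol.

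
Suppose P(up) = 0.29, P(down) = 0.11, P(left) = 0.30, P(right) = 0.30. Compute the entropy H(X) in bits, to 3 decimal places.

H = −Σ pᵢ log₂ pᵢ.
−0.29·log₂(0.29) = 0.5179
−0.11·log₂(0.11) = 0.3503
−0.30·log₂(0.30) = 0.5211
−0.30·log₂(0.30) = 0.5211
Sum ≈ 1.9104 → 1.910 bits.

1.910 bits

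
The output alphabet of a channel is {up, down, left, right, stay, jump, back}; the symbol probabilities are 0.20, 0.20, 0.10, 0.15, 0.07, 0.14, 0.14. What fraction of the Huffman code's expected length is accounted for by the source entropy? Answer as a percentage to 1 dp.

98.7%

Entropy H = −Σ p log₂ p ≈ 2.7343 bits.
Huffman merges: 7/100+1/10→17/100; 7/50+7/50→7/25; 3/20+17/100→8/25; 1/5+1/5→2/5; 7/25+8/25→3/5; 2/5+3/5→1. L = 277/100 ≈ 2.7700.
Efficiency = H/L = 2.7343/2.7700 = 98.7%.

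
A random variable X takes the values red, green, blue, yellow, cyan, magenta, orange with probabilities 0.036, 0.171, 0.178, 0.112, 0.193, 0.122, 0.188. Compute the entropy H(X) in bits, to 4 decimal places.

H = −Σ pᵢ log₂ pᵢ.
−0.036·log₂(0.036) = 0.1727
−0.171·log₂(0.171) = 0.4357
−0.178·log₂(0.178) = 0.4432
−0.112·log₂(0.112) = 0.3537
−0.193·log₂(0.193) = 0.4581
−0.122·log₂(0.122) = 0.3703
−0.188·log₂(0.188) = 0.4533
Sum ≈ 2.6870 → 2.6870 bits.

2.6870 bits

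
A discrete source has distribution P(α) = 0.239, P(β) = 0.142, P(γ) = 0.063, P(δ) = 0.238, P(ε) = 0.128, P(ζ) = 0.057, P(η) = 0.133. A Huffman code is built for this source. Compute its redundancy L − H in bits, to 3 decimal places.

0.003 bits

Entropy H = −Σ p log₂ p ≈ 2.6399 bits.
Huffman merges: 57/1000+63/1000→3/25; 3/25+16/125→31/125; 133/1000+71/500→11/40; 119/500+239/1000→477/1000; 31/125+11/40→523/1000; 477/1000+523/1000→1. L = 2643/1000 ≈ 2.6430.
L − H = 2.6430 − 2.6399 = 0.003 bits.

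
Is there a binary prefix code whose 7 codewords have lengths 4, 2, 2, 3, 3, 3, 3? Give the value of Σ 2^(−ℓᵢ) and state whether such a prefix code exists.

1.0625; no

With common denominator 2^4 = 16: Σ 2^(−ℓᵢ) = 1/16 + 4/16 + 4/16 + 2/16 + 2/16 + 2/16 + 2/16 = 17/16 = 1.0625.
Kraft's inequality requires Σ ≤ 1; here Σ = 1.0625 > 1, so no such prefix code exists.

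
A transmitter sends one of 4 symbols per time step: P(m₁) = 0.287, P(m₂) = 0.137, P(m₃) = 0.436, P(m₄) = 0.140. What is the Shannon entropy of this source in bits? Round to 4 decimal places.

H = −Σ pᵢ log₂ pᵢ.
−0.287·log₂(0.287) = 0.5169
−0.137·log₂(0.137) = 0.3929
−0.436·log₂(0.436) = 0.5222
−0.140·log₂(0.140) = 0.3971
Sum ≈ 1.8290 → 1.8290 bits.

1.8290 bits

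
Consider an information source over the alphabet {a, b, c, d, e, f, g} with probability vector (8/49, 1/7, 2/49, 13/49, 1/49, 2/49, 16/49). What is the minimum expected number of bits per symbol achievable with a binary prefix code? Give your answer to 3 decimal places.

Repeatedly combine the two least-probable nodes; the expected code length is the sum of the merged weights.
merge 1/49 + 2/49 → 3/49
merge 2/49 + 3/49 → 5/49
merge 5/49 + 1/7 → 12/49
merge 8/49 + 12/49 → 20/49
merge 13/49 + 16/49 → 29/49
merge 20/49 + 29/49 → 1
L = 3/49 + 5/49 + 12/49 + 20/49 + 29/49 + 1 = 118/49 ≈ 2.408 bits/symbol.

2.408 bits/symbol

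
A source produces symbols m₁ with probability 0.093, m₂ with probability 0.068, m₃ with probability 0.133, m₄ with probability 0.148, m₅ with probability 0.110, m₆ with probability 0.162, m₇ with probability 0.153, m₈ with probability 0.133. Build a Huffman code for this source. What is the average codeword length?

Repeatedly combine the two least-probable nodes; the expected code length is the sum of the merged weights.
merge 17/250 + 93/1000 → 161/1000
merge 11/100 + 133/1000 → 243/1000
merge 133/1000 + 37/250 → 281/1000
merge 153/1000 + 161/1000 → 157/500
merge 81/500 + 243/1000 → 81/200
merge 281/1000 + 157/500 → 119/200
merge 81/200 + 119/200 → 1
L = 161/1000 + 243/1000 + 281/1000 + 157/500 + 81/200 + 119/200 + 1 = 2999/1000 = 2.999 bits/symbol.

2.999 bits/symbol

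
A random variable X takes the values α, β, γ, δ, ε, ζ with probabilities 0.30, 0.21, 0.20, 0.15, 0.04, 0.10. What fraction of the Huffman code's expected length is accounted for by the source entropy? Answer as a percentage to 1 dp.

Entropy H = −Σ p log₂ p ≈ 2.3868 bits.
Huffman merges: 1/25+1/10→7/50; 7/50+3/20→29/100; 1/5+21/100→41/100; 29/100+3/10→59/100; 41/100+59/100→1. L = 243/100 ≈ 2.4300.
Efficiency = H/L = 2.3868/2.4300 = 98.2%.

98.2%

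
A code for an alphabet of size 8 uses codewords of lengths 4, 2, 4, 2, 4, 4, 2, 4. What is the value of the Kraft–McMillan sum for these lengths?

1.0625

With common denominator 2^4 = 16: Σ 2^(−ℓᵢ) = 1/16 + 4/16 + 1/16 + 4/16 + 1/16 + 1/16 + 4/16 + 1/16 = 17/16 = 1.0625.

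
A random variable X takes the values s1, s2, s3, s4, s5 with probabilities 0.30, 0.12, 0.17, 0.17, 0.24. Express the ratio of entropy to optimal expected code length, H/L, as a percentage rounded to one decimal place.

Entropy H = −Σ p log₂ p ≈ 2.2515 bits.
Huffman merges: 3/25+17/100→29/100; 17/100+6/25→41/100; 29/100+3/10→59/100; 41/100+59/100→1. L = 229/100 ≈ 2.2900.
Efficiency = H/L = 2.2515/2.2900 = 98.3%.

98.3%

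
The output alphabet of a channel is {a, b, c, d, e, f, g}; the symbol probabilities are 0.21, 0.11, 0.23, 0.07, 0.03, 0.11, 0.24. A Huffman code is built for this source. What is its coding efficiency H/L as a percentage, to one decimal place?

97.9%

Entropy H = −Σ p log₂ p ≈ 2.5755 bits.
Huffman merges: 3/100+7/100→1/10; 1/10+11/100→21/100; 11/100+21/100→8/25; 21/100+23/100→11/25; 6/25+8/25→14/25; 11/25+14/25→1. L = 263/100 ≈ 2.6300.
Efficiency = H/L = 2.5755/2.6300 = 97.9%.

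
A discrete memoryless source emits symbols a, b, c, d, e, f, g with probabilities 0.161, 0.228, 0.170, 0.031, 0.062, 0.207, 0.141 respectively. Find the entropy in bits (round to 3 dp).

H = −Σ pᵢ log₂ pᵢ.
−0.161·log₂(0.161) = 0.4242
−0.228·log₂(0.228) = 0.4863
−0.170·log₂(0.170) = 0.4346
−0.031·log₂(0.031) = 0.1554
−0.062·log₂(0.062) = 0.2487
−0.207·log₂(0.207) = 0.4704
−0.141·log₂(0.141) = 0.3985
Sum ≈ 2.6180 → 2.618 bits.

2.618 bits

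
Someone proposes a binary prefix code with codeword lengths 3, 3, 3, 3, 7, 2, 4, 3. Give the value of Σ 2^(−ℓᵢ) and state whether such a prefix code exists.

With common denominator 2^7 = 128: Σ 2^(−ℓᵢ) = 16/128 + 16/128 + 16/128 + 16/128 + 1/128 + 32/128 + 8/128 + 16/128 = 121/128 = 0.9453125.
Kraft's inequality requires Σ ≤ 1; here Σ = 0.9453125 ≤ 1, so such a prefix code exists.

0.9453125; yes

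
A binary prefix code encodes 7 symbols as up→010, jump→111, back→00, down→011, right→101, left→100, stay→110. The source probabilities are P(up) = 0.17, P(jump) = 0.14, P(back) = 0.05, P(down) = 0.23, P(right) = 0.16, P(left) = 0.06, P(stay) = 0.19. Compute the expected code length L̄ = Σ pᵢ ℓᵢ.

L̄ = Σ pᵢ·ℓᵢ = 0.17·3 + 0.14·3 + 0.05·2 + 0.23·3 + 0.16·3 + 0.06·3 + 0.19·3 = 2.95 bits/symbol.

2.95 bits/symbol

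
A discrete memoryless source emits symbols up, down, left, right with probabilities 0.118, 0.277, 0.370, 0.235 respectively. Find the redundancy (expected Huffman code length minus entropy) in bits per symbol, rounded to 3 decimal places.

0.084 bits

Entropy H = −Σ p log₂ p ≈ 1.8985 bits.
Huffman merges: 59/500+47/200→353/1000; 277/1000+353/1000→63/100; 37/100+63/100→1. L = 1983/1000 ≈ 1.9830.
L − H = 1.9830 − 1.8985 = 0.084 bits.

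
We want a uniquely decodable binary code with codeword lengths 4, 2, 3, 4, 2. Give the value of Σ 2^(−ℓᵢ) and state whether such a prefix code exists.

With common denominator 2^4 = 16: Σ 2^(−ℓᵢ) = 1/16 + 4/16 + 2/16 + 1/16 + 4/16 = 12/16 = 0.75.
Kraft's inequality requires Σ ≤ 1; here Σ = 0.75 ≤ 1, so such a prefix code exists.

0.75; yes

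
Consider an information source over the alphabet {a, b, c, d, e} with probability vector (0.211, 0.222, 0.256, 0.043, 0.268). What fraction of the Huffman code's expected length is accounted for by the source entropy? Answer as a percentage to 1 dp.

96.0%

Entropy H = −Σ p log₂ p ≈ 2.1632 bits.
Huffman merges: 43/1000+211/1000→127/500; 111/500+127/500→119/250; 32/125+67/250→131/250; 119/250+131/250→1. L = 1127/500 ≈ 2.2540.
Efficiency = H/L = 2.1632/2.2540 = 96.0%.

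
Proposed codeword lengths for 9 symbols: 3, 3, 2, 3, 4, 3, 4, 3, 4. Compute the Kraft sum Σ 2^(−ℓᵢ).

1.0625

With common denominator 2^4 = 16: Σ 2^(−ℓᵢ) = 2/16 + 2/16 + 4/16 + 2/16 + 1/16 + 2/16 + 1/16 + 2/16 + 1/16 = 17/16 = 1.0625.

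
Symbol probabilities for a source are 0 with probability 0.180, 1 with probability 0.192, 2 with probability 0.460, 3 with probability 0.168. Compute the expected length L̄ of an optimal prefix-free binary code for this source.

1.888 bits/symbol

Repeatedly combine the two least-probable nodes; the expected code length is the sum of the merged weights.
merge 21/125 + 9/50 → 87/250
merge 24/125 + 87/250 → 27/50
merge 23/50 + 27/50 → 1
L = 87/250 + 27/50 + 1 = 236/125 = 1.888 bits/symbol.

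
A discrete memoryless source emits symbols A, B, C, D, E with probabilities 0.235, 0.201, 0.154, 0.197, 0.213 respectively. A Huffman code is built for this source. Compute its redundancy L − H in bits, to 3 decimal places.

0.042 bits

Entropy H = −Σ p log₂ p ≈ 2.3088 bits.
Huffman merges: 77/500+197/1000→351/1000; 201/1000+213/1000→207/500; 47/200+351/1000→293/500; 207/500+293/500→1. L = 2351/1000 ≈ 2.3510.
L − H = 2.3510 − 2.3088 = 0.042 bits.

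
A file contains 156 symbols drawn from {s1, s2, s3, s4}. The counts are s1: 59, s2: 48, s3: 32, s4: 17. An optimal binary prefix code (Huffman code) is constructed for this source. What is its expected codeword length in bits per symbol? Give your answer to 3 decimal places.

Probabilities are the counts divided by 156.
Repeatedly combine the two least-probable nodes; the expected code length is the sum of the merged weights.
merge 17/156 + 8/39 → 49/156
merge 4/13 + 49/156 → 97/156
merge 59/156 + 97/156 → 1
L = 49/156 + 97/156 + 1 = 151/78 ≈ 1.936 bits/symbol.

1.936 bits/symbol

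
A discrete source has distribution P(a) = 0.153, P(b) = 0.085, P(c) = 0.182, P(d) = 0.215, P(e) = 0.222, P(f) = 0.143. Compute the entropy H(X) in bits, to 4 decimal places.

H = −Σ pᵢ log₂ pᵢ.
−0.153·log₂(0.153) = 0.4144
−0.085·log₂(0.085) = 0.3023
−0.182·log₂(0.182) = 0.4474
−0.215·log₂(0.215) = 0.4768
−0.222·log₂(0.222) = 0.4820
−0.143·log₂(0.143) = 0.4012
Sum ≈ 2.5241 → 2.5241 bits.

2.5241 bits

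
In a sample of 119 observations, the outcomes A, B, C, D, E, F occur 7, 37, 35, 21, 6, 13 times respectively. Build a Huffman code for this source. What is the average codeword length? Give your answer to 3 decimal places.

Probabilities are the counts divided by 119.
Repeatedly combine the two least-probable nodes; the expected code length is the sum of the merged weights.
merge 6/119 + 1/17 → 13/119
merge 13/119 + 13/119 → 26/119
merge 3/17 + 26/119 → 47/119
merge 5/17 + 37/119 → 72/119
merge 47/119 + 72/119 → 1
L = 13/119 + 26/119 + 47/119 + 72/119 + 1 = 277/119 ≈ 2.328 bits/symbol.

2.328 bits/symbol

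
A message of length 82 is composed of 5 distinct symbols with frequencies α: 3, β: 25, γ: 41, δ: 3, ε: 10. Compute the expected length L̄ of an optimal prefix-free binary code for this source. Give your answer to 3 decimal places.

Probabilities are the counts divided by 82.
Repeatedly combine the two least-probable nodes; the expected code length is the sum of the merged weights.
merge 3/82 + 3/82 → 3/41
merge 3/41 + 5/41 → 8/41
merge 8/41 + 25/82 → 1/2
merge 1/2 + 1/2 → 1
L = 3/41 + 8/41 + 1/2 + 1 = 145/82 ≈ 1.768 bits/symbol.

1.768 bits/symbol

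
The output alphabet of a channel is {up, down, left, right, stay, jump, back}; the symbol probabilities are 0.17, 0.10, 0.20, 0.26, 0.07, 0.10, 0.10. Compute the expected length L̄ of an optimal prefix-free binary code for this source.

2.71 bits/symbol

Repeatedly combine the two least-probable nodes; the expected code length is the sum of the merged weights.
merge 7/100 + 1/10 → 17/100
merge 1/10 + 1/10 → 1/5
merge 17/100 + 17/100 → 17/50
merge 1/5 + 1/5 → 2/5
merge 13/50 + 17/50 → 3/5
merge 2/5 + 3/5 → 1
L = 17/100 + 1/5 + 17/50 + 2/5 + 3/5 + 1 = 271/100 = 2.71 bits/symbol.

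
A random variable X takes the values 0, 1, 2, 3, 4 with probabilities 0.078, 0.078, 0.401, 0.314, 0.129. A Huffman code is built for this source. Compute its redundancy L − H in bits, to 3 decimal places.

Entropy H = −Σ p log₂ p ≈ 2.0087 bits.
Huffman merges: 39/500+39/500→39/250; 129/1000+39/250→57/200; 57/200+157/500→599/1000; 401/1000+599/1000→1. L = 51/25 ≈ 2.0400.
L − H = 2.0400 − 2.0087 = 0.031 bits.

0.031 bits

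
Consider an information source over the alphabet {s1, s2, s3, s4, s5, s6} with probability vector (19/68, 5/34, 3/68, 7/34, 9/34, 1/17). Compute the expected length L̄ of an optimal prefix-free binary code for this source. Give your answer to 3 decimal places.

2.353 bits/symbol

Repeatedly combine the two least-probable nodes; the expected code length is the sum of the merged weights.
merge 3/68 + 1/17 → 7/68
merge 7/68 + 5/34 → 1/4
merge 7/34 + 1/4 → 31/68
merge 9/34 + 19/68 → 37/68
merge 31/68 + 37/68 → 1
L = 7/68 + 1/4 + 31/68 + 37/68 + 1 = 40/17 ≈ 2.353 bits/symbol.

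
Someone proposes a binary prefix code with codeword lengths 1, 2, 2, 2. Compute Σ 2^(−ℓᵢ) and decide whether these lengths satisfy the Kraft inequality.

With common denominator 2^2 = 4: Σ 2^(−ℓᵢ) = 2/4 + 1/4 + 1/4 + 1/4 = 5/4 = 1.25.
Kraft's inequality requires Σ ≤ 1; here Σ = 1.25 > 1, so no such prefix code exists.

1.25; no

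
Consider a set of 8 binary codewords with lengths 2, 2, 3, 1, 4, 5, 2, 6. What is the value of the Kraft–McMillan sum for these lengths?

1.484375

With common denominator 2^6 = 64: Σ 2^(−ℓᵢ) = 16/64 + 16/64 + 8/64 + 32/64 + 4/64 + 2/64 + 16/64 + 1/64 = 95/64 = 1.484375.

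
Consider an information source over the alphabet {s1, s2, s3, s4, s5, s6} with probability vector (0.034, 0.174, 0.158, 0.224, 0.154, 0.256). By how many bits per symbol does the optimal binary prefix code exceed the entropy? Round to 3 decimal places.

Entropy H = −Σ p log₂ p ≈ 2.4278 bits.
Huffman merges: 17/500+77/500→47/250; 79/500+87/500→83/250; 47/250+28/125→103/250; 32/125+83/250→147/250; 103/250+147/250→1. L = 63/25 ≈ 2.5200.
L − H = 2.5200 − 2.4278 = 0.092 bits.

0.092 bits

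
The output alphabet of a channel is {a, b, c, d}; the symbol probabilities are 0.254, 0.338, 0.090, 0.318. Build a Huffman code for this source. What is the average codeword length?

2 bits/symbol

Repeatedly combine the two least-probable nodes; the expected code length is the sum of the merged weights.
merge 9/100 + 127/500 → 43/125
merge 159/500 + 169/500 → 82/125
merge 43/125 + 82/125 → 1
L = 43/125 + 82/125 + 1 = 2 bits/symbol.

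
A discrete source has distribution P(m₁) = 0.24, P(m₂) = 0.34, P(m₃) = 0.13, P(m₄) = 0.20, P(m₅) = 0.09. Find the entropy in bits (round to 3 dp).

H = −Σ pᵢ log₂ pᵢ.
−0.24·log₂(0.24) = 0.4941
−0.34·log₂(0.34) = 0.5292
−0.13·log₂(0.13) = 0.3826
−0.20·log₂(0.20) = 0.4644
−0.09·log₂(0.09) = 0.3127
Sum ≈ 2.1830 → 2.183 bits.

2.183 bits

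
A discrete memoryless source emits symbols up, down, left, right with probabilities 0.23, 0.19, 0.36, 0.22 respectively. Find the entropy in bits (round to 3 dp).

H = −Σ pᵢ log₂ pᵢ.
−0.23·log₂(0.23) = 0.4877
−0.19·log₂(0.19) = 0.4552
−0.36·log₂(0.36) = 0.5306
−0.22·log₂(0.22) = 0.4806
Sum ≈ 1.9541 → 1.954 bits.

1.954 bits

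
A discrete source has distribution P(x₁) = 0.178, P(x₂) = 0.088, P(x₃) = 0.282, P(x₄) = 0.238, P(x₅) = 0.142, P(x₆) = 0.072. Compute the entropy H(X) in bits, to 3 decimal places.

H = −Σ pᵢ log₂ pᵢ.
−0.178·log₂(0.178) = 0.4432
−0.088·log₂(0.088) = 0.3086
−0.282·log₂(0.282) = 0.5150
−0.238·log₂(0.238) = 0.4929
−0.142·log₂(0.142) = 0.3999
−0.072·log₂(0.072) = 0.2733
Sum ≈ 2.4329 → 2.433 bits.

2.433 bits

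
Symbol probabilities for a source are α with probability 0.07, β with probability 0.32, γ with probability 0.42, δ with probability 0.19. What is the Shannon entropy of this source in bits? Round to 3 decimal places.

1.775 bits

H = −Σ pᵢ log₂ pᵢ.
−0.07·log₂(0.07) = 0.2686
−0.32·log₂(0.32) = 0.5260
−0.42·log₂(0.42) = 0.5256
−0.19·log₂(0.19) = 0.4552
Sum ≈ 1.7755 → 1.775 bits.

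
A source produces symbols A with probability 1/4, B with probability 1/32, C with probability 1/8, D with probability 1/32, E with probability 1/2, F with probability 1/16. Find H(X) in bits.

Each probability is a power of 1/2, so log₂(1/p) is an integer.
H = Σ p·log₂(1/p) = 1/4·2 + 1/32·5 + 1/8·3 + 1/32·5 + 1/2·1 + 1/16·4 = 1.9375 bits.

1.9375 bits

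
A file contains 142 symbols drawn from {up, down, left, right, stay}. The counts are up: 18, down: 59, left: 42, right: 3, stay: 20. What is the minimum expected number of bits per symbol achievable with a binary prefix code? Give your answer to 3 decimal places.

Probabilities are the counts divided by 142.
Repeatedly combine the two least-probable nodes; the expected code length is the sum of the merged weights.
merge 3/142 + 9/71 → 21/142
merge 10/71 + 21/142 → 41/142
merge 41/142 + 21/71 → 83/142
merge 59/142 + 83/142 → 1
L = 21/142 + 41/142 + 83/142 + 1 = 287/142 ≈ 2.021 bits/symbol.

2.021 bits/symbol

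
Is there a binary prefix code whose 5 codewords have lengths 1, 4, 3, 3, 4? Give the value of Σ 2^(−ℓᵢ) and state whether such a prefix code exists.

With common denominator 2^4 = 16: Σ 2^(−ℓᵢ) = 8/16 + 1/16 + 2/16 + 2/16 + 1/16 = 14/16 = 0.875.
Kraft's inequality requires Σ ≤ 1; here Σ = 0.875 ≤ 1, so such a prefix code exists.

0.875; yes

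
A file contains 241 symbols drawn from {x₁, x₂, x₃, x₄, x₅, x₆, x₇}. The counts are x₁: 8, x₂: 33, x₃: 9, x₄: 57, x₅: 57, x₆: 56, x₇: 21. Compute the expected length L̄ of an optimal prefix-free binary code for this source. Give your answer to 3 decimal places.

2.523 bits/symbol

Probabilities are the counts divided by 241.
Repeatedly combine the two least-probable nodes; the expected code length is the sum of the merged weights.
merge 8/241 + 9/241 → 17/241
merge 17/241 + 21/241 → 38/241
merge 33/241 + 38/241 → 71/241
merge 56/241 + 57/241 → 113/241
merge 57/241 + 71/241 → 128/241
merge 113/241 + 128/241 → 1
L = 17/241 + 38/241 + 71/241 + 113/241 + 128/241 + 1 = 608/241 ≈ 2.523 bits/symbol.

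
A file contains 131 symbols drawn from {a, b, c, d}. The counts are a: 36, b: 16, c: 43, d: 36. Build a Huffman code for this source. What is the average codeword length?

Probabilities are the counts divided by 131.
Repeatedly combine the two least-probable nodes; the expected code length is the sum of the merged weights.
merge 16/131 + 36/131 → 52/131
merge 36/131 + 43/131 → 79/131
merge 52/131 + 79/131 → 1
L = 52/131 + 79/131 + 1 = 2 bits/symbol.

2 bits/symbol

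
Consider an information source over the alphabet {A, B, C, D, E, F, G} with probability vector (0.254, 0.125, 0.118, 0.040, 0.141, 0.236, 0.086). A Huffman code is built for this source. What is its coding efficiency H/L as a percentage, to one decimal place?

99.4%

Entropy H = −Σ p log₂ p ≈ 2.6213 bits.
Huffman merges: 1/25+43/500→63/500; 59/500+1/8→243/1000; 63/500+141/1000→267/1000; 59/250+243/1000→479/1000; 127/500+267/1000→521/1000; 479/1000+521/1000→1. L = 659/250 ≈ 2.6360.
Efficiency = H/L = 2.6213/2.6360 = 99.4%.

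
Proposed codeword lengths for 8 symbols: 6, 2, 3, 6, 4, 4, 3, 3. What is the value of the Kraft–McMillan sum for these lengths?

With common denominator 2^6 = 64: Σ 2^(−ℓᵢ) = 1/64 + 16/64 + 8/64 + 1/64 + 4/64 + 4/64 + 8/64 + 8/64 = 50/64 = 0.78125.

0.78125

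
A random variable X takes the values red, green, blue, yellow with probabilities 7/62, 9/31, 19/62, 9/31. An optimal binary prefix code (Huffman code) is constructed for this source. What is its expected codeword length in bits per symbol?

2 bits/symbol

Repeatedly combine the two least-probable nodes; the expected code length is the sum of the merged weights.
merge 7/62 + 9/31 → 25/62
merge 9/31 + 19/62 → 37/62
merge 25/62 + 37/62 → 1
L = 25/62 + 37/62 + 1 = 2 bits/symbol.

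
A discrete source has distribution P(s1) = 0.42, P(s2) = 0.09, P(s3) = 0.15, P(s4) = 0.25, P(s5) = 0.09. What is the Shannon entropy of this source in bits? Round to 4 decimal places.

H = −Σ pᵢ log₂ pᵢ.
−0.42·log₂(0.42) = 0.5256
−0.09·log₂(0.09) = 0.3127
−0.15·log₂(0.15) = 0.4105
−0.25·log₂(0.25) = 0.5000
−0.09·log₂(0.09) = 0.3127
Sum ≈ 2.0615 → 2.0615 bits.

2.0615 bits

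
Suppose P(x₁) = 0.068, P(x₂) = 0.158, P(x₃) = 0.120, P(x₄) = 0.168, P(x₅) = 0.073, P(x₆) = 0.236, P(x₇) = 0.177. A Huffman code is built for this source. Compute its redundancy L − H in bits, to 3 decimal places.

Entropy H = −Σ p log₂ p ≈ 2.6932 bits.
Huffman merges: 17/250+73/1000→141/1000; 3/25+141/1000→261/1000; 79/500+21/125→163/500; 177/1000+59/250→413/1000; 261/1000+163/500→587/1000; 413/1000+587/1000→1. L = 341/125 ≈ 2.7280.
L − H = 2.7280 − 2.6932 = 0.035 bits.

0.035 bits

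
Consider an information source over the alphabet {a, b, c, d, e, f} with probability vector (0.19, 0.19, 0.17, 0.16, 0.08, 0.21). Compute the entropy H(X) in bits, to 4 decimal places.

2.5324 bits

H = −Σ pᵢ log₂ pᵢ.
−0.19·log₂(0.19) = 0.4552
−0.19·log₂(0.19) = 0.4552
−0.17·log₂(0.17) = 0.4346
−0.16·log₂(0.16) = 0.4230
−0.08·log₂(0.08) = 0.2915
−0.21·log₂(0.21) = 0.4728
Sum ≈ 2.5324 → 2.5324 bits.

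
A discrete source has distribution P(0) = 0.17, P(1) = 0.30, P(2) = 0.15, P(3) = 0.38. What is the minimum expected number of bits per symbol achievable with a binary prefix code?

1.94 bits/symbol

Repeatedly combine the two least-probable nodes; the expected code length is the sum of the merged weights.
merge 3/20 + 17/100 → 8/25
merge 3/10 + 8/25 → 31/50
merge 19/50 + 31/50 → 1
L = 8/25 + 31/50 + 1 = 97/50 = 1.94 bits/symbol.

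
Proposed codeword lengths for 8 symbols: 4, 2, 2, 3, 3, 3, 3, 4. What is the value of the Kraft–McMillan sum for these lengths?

With common denominator 2^4 = 16: Σ 2^(−ℓᵢ) = 1/16 + 4/16 + 4/16 + 2/16 + 2/16 + 2/16 + 2/16 + 1/16 = 18/16 = 1.125.

1.125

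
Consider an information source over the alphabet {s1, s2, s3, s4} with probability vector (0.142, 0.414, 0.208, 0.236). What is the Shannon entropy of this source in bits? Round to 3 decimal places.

1.889 bits

H = −Σ pᵢ log₂ pᵢ.
−0.142·log₂(0.142) = 0.3999
−0.414·log₂(0.414) = 0.5267
−0.208·log₂(0.208) = 0.4712
−0.236·log₂(0.236) = 0.4916
Sum ≈ 1.8894 → 1.889 bits.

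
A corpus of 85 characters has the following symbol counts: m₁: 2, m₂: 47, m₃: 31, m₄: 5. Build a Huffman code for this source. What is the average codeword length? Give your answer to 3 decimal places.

Probabilities are the counts divided by 85.
Repeatedly combine the two least-probable nodes; the expected code length is the sum of the merged weights.
merge 2/85 + 1/17 → 7/85
merge 7/85 + 31/85 → 38/85
merge 38/85 + 47/85 → 1
L = 7/85 + 38/85 + 1 = 26/17 ≈ 1.529 bits/symbol.

1.529 bits/symbol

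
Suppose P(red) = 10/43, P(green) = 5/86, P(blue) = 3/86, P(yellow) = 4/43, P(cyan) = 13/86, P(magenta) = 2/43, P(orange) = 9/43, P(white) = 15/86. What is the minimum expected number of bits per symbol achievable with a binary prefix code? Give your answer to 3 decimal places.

Repeatedly combine the two least-probable nodes; the expected code length is the sum of the merged weights.
merge 3/86 + 2/43 → 7/86
merge 5/86 + 7/86 → 6/43
merge 4/43 + 6/43 → 10/43
merge 13/86 + 15/86 → 14/43
merge 9/43 + 10/43 → 19/43
merge 10/43 + 14/43 → 24/43
merge 19/43 + 24/43 → 1
L = 7/86 + 6/43 + 10/43 + 14/43 + 19/43 + 24/43 + 1 = 239/86 ≈ 2.779 bits/symbol.

2.779 bits/symbol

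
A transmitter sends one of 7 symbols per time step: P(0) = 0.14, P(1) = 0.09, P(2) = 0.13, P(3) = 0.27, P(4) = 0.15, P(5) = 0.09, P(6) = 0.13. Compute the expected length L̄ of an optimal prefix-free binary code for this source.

Repeatedly combine the two least-probable nodes; the expected code length is the sum of the merged weights.
merge 9/100 + 9/100 → 9/50
merge 13/100 + 13/100 → 13/50
merge 7/50 + 3/20 → 29/100
merge 9/50 + 13/50 → 11/25
merge 27/100 + 29/100 → 14/25
merge 11/25 + 14/25 → 1
L = 9/50 + 13/50 + 29/100 + 11/25 + 14/25 + 1 = 273/100 = 2.73 bits/symbol.

2.73 bits/symbol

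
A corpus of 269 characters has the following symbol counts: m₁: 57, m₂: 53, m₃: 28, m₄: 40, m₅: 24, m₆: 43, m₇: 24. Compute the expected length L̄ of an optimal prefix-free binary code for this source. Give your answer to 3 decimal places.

Probabilities are the counts divided by 269.
Repeatedly combine the two least-probable nodes; the expected code length is the sum of the merged weights.
merge 24/269 + 24/269 → 48/269
merge 28/269 + 40/269 → 68/269
merge 43/269 + 48/269 → 91/269
merge 53/269 + 57/269 → 110/269
merge 68/269 + 91/269 → 159/269
merge 110/269 + 159/269 → 1
L = 48/269 + 68/269 + 91/269 + 110/269 + 159/269 + 1 = 745/269 ≈ 2.770 bits/symbol.

2.770 bits/symbol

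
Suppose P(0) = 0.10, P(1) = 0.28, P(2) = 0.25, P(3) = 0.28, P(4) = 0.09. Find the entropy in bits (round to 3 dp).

H = −Σ pᵢ log₂ pᵢ.
−0.10·log₂(0.10) = 0.3322
−0.28·log₂(0.28) = 0.5142
−0.25·log₂(0.25) = 0.5000
−0.28·log₂(0.28) = 0.5142
−0.09·log₂(0.09) = 0.3127
Sum ≈ 2.1733 → 2.173 bits.

2.173 bits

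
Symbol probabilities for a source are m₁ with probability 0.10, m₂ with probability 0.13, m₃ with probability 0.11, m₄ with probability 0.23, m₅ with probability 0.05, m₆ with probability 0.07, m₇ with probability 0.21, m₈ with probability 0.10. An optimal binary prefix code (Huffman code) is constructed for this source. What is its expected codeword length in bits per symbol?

Repeatedly combine the two least-probable nodes; the expected code length is the sum of the merged weights.
merge 1/20 + 7/100 → 3/25
merge 1/10 + 1/10 → 1/5
merge 11/100 + 3/25 → 23/100
merge 13/100 + 1/5 → 33/100
merge 21/100 + 23/100 → 11/25
merge 23/100 + 33/100 → 14/25
merge 11/25 + 14/25 → 1
L = 3/25 + 1/5 + 23/100 + 33/100 + 11/25 + 14/25 + 1 = 72/25 = 2.88 bits/symbol.

2.88 bits/symbol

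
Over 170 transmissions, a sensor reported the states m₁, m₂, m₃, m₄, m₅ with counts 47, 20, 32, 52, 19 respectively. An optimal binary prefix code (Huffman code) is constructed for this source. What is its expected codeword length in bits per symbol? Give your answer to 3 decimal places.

2.229 bits/symbol

Probabilities are the counts divided by 170.
Repeatedly combine the two least-probable nodes; the expected code length is the sum of the merged weights.
merge 19/170 + 2/17 → 39/170
merge 16/85 + 39/170 → 71/170
merge 47/170 + 26/85 → 99/170
merge 71/170 + 99/170 → 1
L = 39/170 + 71/170 + 99/170 + 1 = 379/170 ≈ 2.229 bits/symbol.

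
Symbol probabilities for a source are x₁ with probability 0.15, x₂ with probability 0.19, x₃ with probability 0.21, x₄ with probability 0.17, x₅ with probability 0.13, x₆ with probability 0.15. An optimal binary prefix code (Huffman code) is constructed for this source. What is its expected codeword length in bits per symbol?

2.6 bits/symbol

Repeatedly combine the two least-probable nodes; the expected code length is the sum of the merged weights.
merge 13/100 + 3/20 → 7/25
merge 3/20 + 17/100 → 8/25
merge 19/100 + 21/100 → 2/5
merge 7/25 + 8/25 → 3/5
merge 2/5 + 3/5 → 1
L = 7/25 + 8/25 + 2/5 + 3/5 + 1 = 13/5 = 2.6 bits/symbol.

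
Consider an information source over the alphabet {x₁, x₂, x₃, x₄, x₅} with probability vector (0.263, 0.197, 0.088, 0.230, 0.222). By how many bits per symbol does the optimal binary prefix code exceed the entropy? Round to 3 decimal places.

0.038 bits

Entropy H = −Σ p log₂ p ≈ 2.2468 bits.
Huffman merges: 11/125+197/1000→57/200; 111/500+23/100→113/250; 263/1000+57/200→137/250; 113/250+137/250→1. L = 457/200 ≈ 2.2850.
L − H = 2.2850 − 2.2468 = 0.038 bits.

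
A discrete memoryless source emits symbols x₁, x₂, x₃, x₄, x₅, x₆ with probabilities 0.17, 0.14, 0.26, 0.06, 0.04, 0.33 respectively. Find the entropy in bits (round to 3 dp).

H = −Σ pᵢ log₂ pᵢ.
−0.17·log₂(0.17) = 0.4346
−0.14·log₂(0.14) = 0.3971
−0.26·log₂(0.26) = 0.5053
−0.06·log₂(0.06) = 0.2435
−0.04·log₂(0.04) = 0.1858
−0.33·log₂(0.33) = 0.5278
Sum ≈ 2.2941 → 2.294 bits.

2.294 bits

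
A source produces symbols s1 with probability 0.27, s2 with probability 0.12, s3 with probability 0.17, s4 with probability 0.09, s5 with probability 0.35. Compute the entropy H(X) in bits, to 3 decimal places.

H = −Σ pᵢ log₂ pᵢ.
−0.27·log₂(0.27) = 0.5100
−0.12·log₂(0.12) = 0.3671
−0.17·log₂(0.17) = 0.4346
−0.09·log₂(0.09) = 0.3127
−0.35·log₂(0.35) = 0.5301
Sum ≈ 2.1544 → 2.154 bits.

2.154 bits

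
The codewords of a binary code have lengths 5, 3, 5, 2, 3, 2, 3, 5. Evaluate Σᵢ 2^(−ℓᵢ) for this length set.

With common denominator 2^5 = 32: Σ 2^(−ℓᵢ) = 1/32 + 4/32 + 1/32 + 8/32 + 4/32 + 8/32 + 4/32 + 1/32 = 31/32 = 0.96875.

0.96875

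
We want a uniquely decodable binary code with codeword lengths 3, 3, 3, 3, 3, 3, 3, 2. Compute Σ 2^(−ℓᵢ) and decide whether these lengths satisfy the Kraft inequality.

1.125; no

With common denominator 2^3 = 8: Σ 2^(−ℓᵢ) = 1/8 + 1/8 + 1/8 + 1/8 + 1/8 + 1/8 + 1/8 + 2/8 = 9/8 = 1.125.
Kraft's inequality requires Σ ≤ 1; here Σ = 1.125 > 1, so no such prefix code exists.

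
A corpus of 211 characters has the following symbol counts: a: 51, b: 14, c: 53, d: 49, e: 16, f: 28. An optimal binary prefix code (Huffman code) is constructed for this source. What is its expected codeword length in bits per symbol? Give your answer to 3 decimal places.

Probabilities are the counts divided by 211.
Repeatedly combine the two least-probable nodes; the expected code length is the sum of the merged weights.
merge 14/211 + 16/211 → 30/211
merge 28/211 + 30/211 → 58/211
merge 49/211 + 51/211 → 100/211
merge 53/211 + 58/211 → 111/211
merge 100/211 + 111/211 → 1
L = 30/211 + 58/211 + 100/211 + 111/211 + 1 = 510/211 ≈ 2.417 bits/symbol.

2.417 bits/symbol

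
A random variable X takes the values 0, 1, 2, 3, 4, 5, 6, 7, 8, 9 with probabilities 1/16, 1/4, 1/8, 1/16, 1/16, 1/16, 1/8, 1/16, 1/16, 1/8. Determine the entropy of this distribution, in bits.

3.125 bits

Each probability is a power of 1/2, so log₂(1/p) is an integer.
H = Σ p·log₂(1/p) = 1/16·4 + 1/4·2 + 1/8·3 + 1/16·4 + 1/16·4 + 1/16·4 + 1/8·3 + 1/16·4 + 1/16·4 + 1/8·3 = 3.125 bits.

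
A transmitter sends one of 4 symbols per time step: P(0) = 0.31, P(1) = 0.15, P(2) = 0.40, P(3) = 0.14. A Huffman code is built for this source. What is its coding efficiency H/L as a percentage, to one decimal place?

Entropy H = −Σ p log₂ p ≈ 1.8602 bits.
Huffman merges: 7/50+3/20→29/100; 29/100+31/100→3/5; 2/5+3/5→1. L = 189/100 ≈ 1.8900.
Efficiency = H/L = 1.8602/1.8900 = 98.4%.

98.4%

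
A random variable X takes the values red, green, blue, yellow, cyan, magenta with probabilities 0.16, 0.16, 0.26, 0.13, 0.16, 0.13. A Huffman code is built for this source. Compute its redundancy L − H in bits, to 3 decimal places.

0.040 bits

Entropy H = −Σ p log₂ p ≈ 2.5396 bits.
Huffman merges: 13/100+13/100→13/50; 4/25+4/25→8/25; 4/25+13/50→21/50; 13/50+8/25→29/50; 21/50+29/50→1. L = 129/50 ≈ 2.5800.
L − H = 2.5800 − 2.5396 = 0.040 bits.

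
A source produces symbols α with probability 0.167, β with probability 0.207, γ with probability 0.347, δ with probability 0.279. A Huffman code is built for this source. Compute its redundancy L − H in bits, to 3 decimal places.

Entropy H = −Σ p log₂ p ≈ 1.9453 bits.
Huffman merges: 167/1000+207/1000→187/500; 279/1000+347/1000→313/500; 187/500+313/500→1. L = 2 ≈ 2.0000.
L − H = 2.0000 − 1.9453 = 0.055 bits.

0.055 bits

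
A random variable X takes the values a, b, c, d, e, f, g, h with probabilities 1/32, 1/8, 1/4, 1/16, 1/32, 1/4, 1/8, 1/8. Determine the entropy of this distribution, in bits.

2.6875 bits

Each probability is a power of 1/2, so log₂(1/p) is an integer.
H = Σ p·log₂(1/p) = 1/32·5 + 1/8·3 + 1/4·2 + 1/16·4 + 1/32·5 + 1/4·2 + 1/8·3 + 1/8·3 = 2.6875 bits.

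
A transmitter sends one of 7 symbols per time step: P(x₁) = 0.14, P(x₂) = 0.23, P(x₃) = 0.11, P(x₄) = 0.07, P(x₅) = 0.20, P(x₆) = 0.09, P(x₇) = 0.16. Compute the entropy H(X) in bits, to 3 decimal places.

H = −Σ pᵢ log₂ pᵢ.
−0.14·log₂(0.14) = 0.3971
−0.23·log₂(0.23) = 0.4877
−0.11·log₂(0.11) = 0.3503
−0.07·log₂(0.07) = 0.2686
−0.20·log₂(0.20) = 0.4644
−0.09·log₂(0.09) = 0.3127
−0.16·log₂(0.16) = 0.4230
Sum ≈ 2.7037 → 2.704 bits.

2.704 bits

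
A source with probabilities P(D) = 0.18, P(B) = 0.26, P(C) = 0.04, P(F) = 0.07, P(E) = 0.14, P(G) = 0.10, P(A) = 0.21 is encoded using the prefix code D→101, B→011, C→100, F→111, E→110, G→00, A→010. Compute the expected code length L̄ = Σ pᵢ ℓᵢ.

L̄ = Σ pᵢ·ℓᵢ = 0.18·3 + 0.26·3 + 0.04·3 + 0.07·3 + 0.14·3 + 0.10·2 + 0.21·3 = 2.9 bits/symbol.

2.9 bits/symbol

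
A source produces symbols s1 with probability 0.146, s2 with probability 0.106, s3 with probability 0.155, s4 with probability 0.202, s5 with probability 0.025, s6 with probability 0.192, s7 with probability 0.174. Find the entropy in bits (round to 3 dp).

H = −Σ pᵢ log₂ pᵢ.
−0.146·log₂(0.146) = 0.4053
−0.106·log₂(0.106) = 0.3432
−0.155·log₂(0.155) = 0.4169
−0.202·log₂(0.202) = 0.4661
−0.025·log₂(0.025) = 0.1330
−0.192·log₂(0.192) = 0.4571
−0.174·log₂(0.174) = 0.4390
Sum ≈ 2.6607 → 2.661 bits.

2.661 bits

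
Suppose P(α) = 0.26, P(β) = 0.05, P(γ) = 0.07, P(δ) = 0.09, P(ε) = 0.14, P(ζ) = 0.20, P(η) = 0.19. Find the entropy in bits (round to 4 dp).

2.6193 bits

H = −Σ pᵢ log₂ pᵢ.
−0.26·log₂(0.26) = 0.5053
−0.05·log₂(0.05) = 0.2161
−0.07·log₂(0.07) = 0.2686
−0.09·log₂(0.09) = 0.3127
−0.14·log₂(0.14) = 0.3971
−0.20·log₂(0.20) = 0.4644
−0.19·log₂(0.19) = 0.4552
Sum ≈ 2.6193 → 2.6193 bits.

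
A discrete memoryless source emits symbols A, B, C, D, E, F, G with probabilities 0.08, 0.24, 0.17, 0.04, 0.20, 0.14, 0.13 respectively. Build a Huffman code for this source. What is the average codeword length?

2.68 bits/symbol

Repeatedly combine the two least-probable nodes; the expected code length is the sum of the merged weights.
merge 1/25 + 2/25 → 3/25
merge 3/25 + 13/100 → 1/4
merge 7/50 + 17/100 → 31/100
merge 1/5 + 6/25 → 11/25
merge 1/4 + 31/100 → 14/25
merge 11/25 + 14/25 → 1
L = 3/25 + 1/4 + 31/100 + 11/25 + 14/25 + 1 = 67/25 = 2.68 bits/symbol.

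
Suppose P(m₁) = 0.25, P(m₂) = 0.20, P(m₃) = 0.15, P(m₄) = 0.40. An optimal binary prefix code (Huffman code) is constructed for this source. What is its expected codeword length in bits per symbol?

1.95 bits/symbol

Repeatedly combine the two least-probable nodes; the expected code length is the sum of the merged weights.
merge 3/20 + 1/5 → 7/20
merge 1/4 + 7/20 → 3/5
merge 2/5 + 3/5 → 1
L = 7/20 + 3/5 + 1 = 39/20 = 1.95 bits/symbol.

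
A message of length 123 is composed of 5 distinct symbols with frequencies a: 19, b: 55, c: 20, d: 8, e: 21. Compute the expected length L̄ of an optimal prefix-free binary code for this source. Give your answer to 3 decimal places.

2.106 bits/symbol

Probabilities are the counts divided by 123.
Repeatedly combine the two least-probable nodes; the expected code length is the sum of the merged weights.
merge 8/123 + 19/123 → 9/41
merge 20/123 + 7/41 → 1/3
merge 9/41 + 1/3 → 68/123
merge 55/123 + 68/123 → 1
L = 9/41 + 1/3 + 68/123 + 1 = 259/123 ≈ 2.106 bits/symbol.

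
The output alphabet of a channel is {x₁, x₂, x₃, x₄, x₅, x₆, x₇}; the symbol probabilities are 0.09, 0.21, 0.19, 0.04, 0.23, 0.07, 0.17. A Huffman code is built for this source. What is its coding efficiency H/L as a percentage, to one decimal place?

98.0%

Entropy H = −Σ p log₂ p ≈ 2.6173 bits.
Huffman merges: 1/25+7/100→11/100; 9/100+11/100→1/5; 17/100+19/100→9/25; 1/5+21/100→41/100; 23/100+9/25→59/100; 41/100+59/100→1. L = 267/100 ≈ 2.6700.
Efficiency = H/L = 2.6173/2.6700 = 98.0%.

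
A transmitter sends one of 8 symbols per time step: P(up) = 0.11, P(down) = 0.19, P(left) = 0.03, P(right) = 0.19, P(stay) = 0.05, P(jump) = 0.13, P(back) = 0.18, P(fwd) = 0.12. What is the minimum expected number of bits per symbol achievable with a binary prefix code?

2.89 bits/symbol

Repeatedly combine the two least-probable nodes; the expected code length is the sum of the merged weights.
merge 3/100 + 1/20 → 2/25
merge 2/25 + 11/100 → 19/100
merge 3/25 + 13/100 → 1/4
merge 9/50 + 19/100 → 37/100
merge 19/100 + 19/100 → 19/50
merge 1/4 + 37/100 → 31/50
merge 19/50 + 31/50 → 1
L = 2/25 + 19/100 + 1/4 + 37/100 + 19/50 + 31/50 + 1 = 289/100 = 2.89 bits/symbol.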